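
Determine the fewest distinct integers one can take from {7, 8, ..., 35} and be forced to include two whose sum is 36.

A set avoiding the sum 36 can contain at most one of each pair {x, 36−x}, plus the 7 elements whose complement lies outside the range or equal to its own complement.
The integers 18, …, 35 (18 of them) are such a set: any two sum to at least 18+19 = 37 > 36.
Any 19th integer completes one of the 11 pairs, so 19 choices force a sum of 36.

19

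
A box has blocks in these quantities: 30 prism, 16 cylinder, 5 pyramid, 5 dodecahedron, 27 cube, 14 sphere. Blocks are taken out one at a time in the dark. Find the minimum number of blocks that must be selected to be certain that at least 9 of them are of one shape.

43

An adversary could hand out at most 8 blocks per shape (pyramid, dodecahedron run out sooner): 8 + 8 + 5 + 5 + 8 + 8 = 42 blocks and still no shape has 9.
By the pigeonhole principle, one more block lands in a shape already at 8, so 43 draws are enough and 42 are not.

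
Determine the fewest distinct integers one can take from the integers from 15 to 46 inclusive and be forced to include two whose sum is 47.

Two chosen integers sum to 47 exactly when both halves of some pair {x, 47−x} with 15 ≤ x ≤ 47−x ≤ 32 are chosen — 9 such pairs.
The remaining 14 elements (those with no distinct partner in range) can never complete a 47-sum, so the worst case takes all of them and one from each pair: 14 + 9 = 23.
By pigeonhole, the 24th integer has to be the second member of some pair, so 23 + 1 = 24.

24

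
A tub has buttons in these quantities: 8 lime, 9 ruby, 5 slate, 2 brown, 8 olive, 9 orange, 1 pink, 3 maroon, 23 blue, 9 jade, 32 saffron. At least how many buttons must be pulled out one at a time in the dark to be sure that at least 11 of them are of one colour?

The 11 colours are the holes; the buttons drawn are the pigeons.
To avoid 11 of any one colour, the worst case takes at most 10 of each colour, or every button of a colour that has fewer than 10.
That gives 8 + 9 + 5 + 2 + 8 + 9 + 1 + 3 + 10 + 9 + 10 = 74 buttons with no colour reaching 11.
The next button forces some colour to 11, so 74 + 1 = 75.

75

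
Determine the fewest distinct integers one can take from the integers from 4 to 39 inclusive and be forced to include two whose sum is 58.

27

Group the elements by complementary pair {x, 58−x}: {19,39}, {20,38}, {21,37}, …, giving 10 two-element pairs, the single value 29 (it cannot pair with itself since the integers are distinct), and 15 integers whose partner 58−x falls outside [4,39].
Treating each of those 26 groups as a pigeonhole, one can pick one integer per group — 26 integers — with no two summing to 58.
The 27th integer lands in an occupied pair, forcing a sum of 58.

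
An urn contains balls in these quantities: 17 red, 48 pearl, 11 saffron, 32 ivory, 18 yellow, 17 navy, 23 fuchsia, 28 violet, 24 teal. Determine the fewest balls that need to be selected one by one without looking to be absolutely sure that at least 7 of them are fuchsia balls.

In the worst case for collecting fuchsia balls, every non-fuchsia ball comes out first.
There are 17 + 48 + 11 + 32 + 18 + 17 + 28 + 24 = 195 non-fuchsia balls altogether.
After those, each further ball must be fuchsia, so 195 + 7 = 202 draws guarantee 7 fuchsia balls.

202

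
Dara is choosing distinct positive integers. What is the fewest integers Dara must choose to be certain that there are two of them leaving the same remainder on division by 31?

By the pigeonhole principle, the 31 residue classes mod 31 are the pigeonholes.
With 31 integers one could put 1 in each residue class and have no class reach 2.
The 32nd integer pushes some class to 2, so 31·1 + 1 = 32.

32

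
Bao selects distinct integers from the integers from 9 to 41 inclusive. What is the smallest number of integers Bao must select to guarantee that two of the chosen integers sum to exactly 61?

A set avoiding the sum 61 can contain at most one of each pair {x, 61−x}, plus the 11 elements whose complement lies outside the range.
The integers 9, …, 30 (22 of them) are such a set: any two sum to at least 9+10 = 19 and at most 29+30 = 59 < 61.
Any 23rd integer completes one of the 11 pairs, so 23 choices force a sum of 61.

23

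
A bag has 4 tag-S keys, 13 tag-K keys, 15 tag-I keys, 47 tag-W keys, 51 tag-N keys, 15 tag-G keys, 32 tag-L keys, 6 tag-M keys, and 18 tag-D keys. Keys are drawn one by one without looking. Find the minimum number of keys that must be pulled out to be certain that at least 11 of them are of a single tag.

81

By the pigeonhole principle, the 9 tags are the holes; the keys drawn are the pigeons.
To avoid 11 of any one tag, the worst case takes at most 10 of each tag, or every key of a tag that has fewer than 10.
That gives 4 + 10 + 10 + 10 + 10 + 10 + 10 + 6 + 10 = 80 keys with no tag reaching 11.
The next key forces some tag to 11, so 80 + 1 = 81.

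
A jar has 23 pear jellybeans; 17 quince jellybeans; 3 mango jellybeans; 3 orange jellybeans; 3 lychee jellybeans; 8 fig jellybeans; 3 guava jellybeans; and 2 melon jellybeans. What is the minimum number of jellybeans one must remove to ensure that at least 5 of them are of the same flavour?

Pigeonhole: put each drawn jellybean into a box by flavour. The largest draw with every box below 5 takes min(count, 4) from each flavour; flavours with fewer than 4 contribute all they have.
Σ min(cᵢ, 4) = 4 + 4 + 3 + 3 + 3 + 4 + 3 + 2 = 26.
Draw number 26 + 1 = 27 must push one box to 5.

27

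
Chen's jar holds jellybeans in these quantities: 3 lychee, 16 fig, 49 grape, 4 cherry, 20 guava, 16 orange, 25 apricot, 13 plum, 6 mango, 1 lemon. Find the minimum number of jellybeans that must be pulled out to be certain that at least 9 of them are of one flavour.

Pigeonhole: the 10 flavours are the holes; the jellybeans drawn are the pigeons.
To avoid 9 of any one flavour, the worst case takes at most 8 of each flavour, or every jellybean of a flavour that has fewer than 8.
That gives 3 + 8 + 8 + 4 + 8 + 8 + 8 + 8 + 6 + 1 = 62 jellybeans with no flavour reaching 9.
The next jellybean forces some flavour to 9, so 62 + 1 = 63.

63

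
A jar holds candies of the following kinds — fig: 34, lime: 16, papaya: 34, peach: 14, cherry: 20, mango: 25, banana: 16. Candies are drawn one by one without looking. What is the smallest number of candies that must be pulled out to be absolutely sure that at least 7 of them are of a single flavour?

An adversary could hand out at most 6 candies per flavour: 6 + 6 + 6 + 6 + 6 + 6 + 6 = 42 candies and still no flavour has 7.
One more candy lands in a flavour already at 6, so 43 draws are enough and 42 are not.

43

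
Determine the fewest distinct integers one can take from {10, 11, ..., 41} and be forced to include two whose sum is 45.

Two chosen integers sum to 45 exactly when both halves of some pair {x, 45−x} with 10 ≤ x ≤ 45−x ≤ 35 are chosen — 13 such pairs.
The remaining 6 elements (those with no distinct partner in range) can never complete a 45-sum, so the worst case takes all of them and one from each pair: 6 + 13 = 19.
By pigeonhole, the 20th integer has to be the second member of some pair, so 19 + 1 = 20.

20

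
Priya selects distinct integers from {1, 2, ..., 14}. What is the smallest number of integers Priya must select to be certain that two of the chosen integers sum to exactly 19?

A set avoiding the sum 19 can contain at most one of each pair {x, 19−x}, plus the 4 elements whose complement lies outside the range.
The integers 1, …, 9 (9 of them) are such a set: any two sum to at least 1+2 = 3 and at most 8+9 = 17 < 19.
By pigeonhole, any 10th integer completes one of the 5 pairs, so 10 choices force a sum of 19.

10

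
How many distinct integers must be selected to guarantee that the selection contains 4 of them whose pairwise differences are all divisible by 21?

64

Integers whose pairwise differences are multiples of 21 are exactly those sharing a remainder mod 21. The 21 residue classes mod 21 are the pigeonholes.
With 63 integers one could put 3 in each residue class and have no class reach 4.
The 64th integer pushes some class to 4, so 21·3 + 1 = 64.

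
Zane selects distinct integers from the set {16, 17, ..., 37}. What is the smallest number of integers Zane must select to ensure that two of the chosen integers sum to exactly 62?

A set avoiding the sum 62 can contain at most one of each pair {x, 62−x}, plus the 10 elements whose complement lies outside the range or equal to its own complement.
The integers 16, …, 31 (16 of them) are such a set: any two sum to at least 16+17 = 33 and at most 30+31 = 61 < 62.
Pigeonhole: any 17th integer completes one of the 6 pairs, so 17 choices force a sum of 62.

17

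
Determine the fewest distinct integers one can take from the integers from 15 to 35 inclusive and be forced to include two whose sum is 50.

Group the elements by complementary pair {x, 50−x}: {15,35}, {16,34}, {17,33}, …, giving 10 two-element pairs and the single value 25 (it cannot pair with itself since the integers are distinct).
Pigeonhole: treating each of those 11 groups as a pigeonhole, one can pick one integer per group — 11 integers — with no two summing to 50.
The 12th integer lands in an occupied pair, forcing a sum of 50.

12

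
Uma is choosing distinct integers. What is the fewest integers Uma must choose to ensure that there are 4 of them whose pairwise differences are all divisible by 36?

109

Integers whose pairwise differences are multiples of 36 are exactly those sharing a remainder mod 36. The 36 residue classes mod 36 are the pigeonholes.
With 108 integers one could put 3 in each residue class and have no class reach 4.
The 109th integer pushes some class to 4, so 36·3 + 1 = 109.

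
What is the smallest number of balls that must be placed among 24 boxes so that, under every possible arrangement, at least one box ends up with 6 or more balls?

With 120 balls one could put exactly 5 in each of the 24 boxes, and no box would reach 6.
One more ball must land in a box that already has 5, giving it 6.
So 24 × 5 + 1 = 121 balls are required.

121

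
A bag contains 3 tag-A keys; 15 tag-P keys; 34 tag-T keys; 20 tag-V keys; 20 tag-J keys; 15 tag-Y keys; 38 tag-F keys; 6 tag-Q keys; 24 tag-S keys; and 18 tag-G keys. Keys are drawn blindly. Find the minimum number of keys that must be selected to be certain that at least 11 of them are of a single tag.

The 10 tags are the holes; the keys drawn are the pigeons.
To avoid 11 of any one tag, the worst case takes at most 10 of each tag, or every key of a tag that has fewer than 10.
That gives 3 + 10 + 10 + 10 + 10 + 10 + 10 + 6 + 10 + 10 = 89 keys with no tag reaching 11.
The next key forces some tag to 11, so 89 + 1 = 90.

90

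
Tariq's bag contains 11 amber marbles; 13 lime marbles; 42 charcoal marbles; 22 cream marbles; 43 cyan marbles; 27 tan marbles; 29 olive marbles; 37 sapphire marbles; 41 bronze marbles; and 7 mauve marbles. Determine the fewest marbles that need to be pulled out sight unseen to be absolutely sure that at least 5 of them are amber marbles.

266

In the worst case for collecting amber marbles, every non-amber marble comes out first.
There are 13 + 42 + 22 + 43 + 27 + 29 + 37 + 41 + 7 = 261 non-amber marbles altogether.
After those, each further marble must be amber, so 261 + 5 = 266 draws guarantee 5 amber marbles.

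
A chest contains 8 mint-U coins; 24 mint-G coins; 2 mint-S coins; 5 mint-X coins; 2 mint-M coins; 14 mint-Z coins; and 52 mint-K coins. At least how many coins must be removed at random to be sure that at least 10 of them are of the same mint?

Put each drawn coin into a box by mint. The largest draw with every box below 10 takes min(count, 9) from each mint; mints with fewer than 9 contribute all they have.
Σ min(cᵢ, 9) = 8 + 9 + 2 + 5 + 2 + 9 + 9 = 44.
Draw number 44 + 1 = 45 must push one box to 10.

45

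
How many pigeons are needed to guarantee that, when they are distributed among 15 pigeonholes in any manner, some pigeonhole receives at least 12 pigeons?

With 165 pigeons one could put exactly 11 in each of the 15 pigeonholes, and no pigeonhole would reach 12.
By pigeonhole, one more pigeon must land in a pigeonhole that already has 11, giving it 12.
So 15 × 11 + 1 = 166 pigeons are required.

166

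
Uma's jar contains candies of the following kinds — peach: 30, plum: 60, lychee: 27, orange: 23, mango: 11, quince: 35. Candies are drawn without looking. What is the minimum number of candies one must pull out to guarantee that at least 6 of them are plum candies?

132

In the worst case for collecting plum candies, every non-plum candy comes out first.
There are 30 + 27 + 23 + 11 + 35 = 126 non-plum candies altogether.
After those, each further candy must be plum, so 126 + 6 = 132 draws guarantee 6 plum candies.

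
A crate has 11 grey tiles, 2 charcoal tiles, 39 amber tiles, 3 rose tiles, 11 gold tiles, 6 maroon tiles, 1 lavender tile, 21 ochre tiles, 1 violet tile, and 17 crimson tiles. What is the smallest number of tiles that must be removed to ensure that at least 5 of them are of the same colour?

32

An adversary could hand out at most 4 tiles per colour (4 colours run out sooner): 4 + 2 + 4 + 3 + 4 + 4 + 1 + 4 + 1 + 4 = 31 tiles and still no colour has 5.
One more tile lands in a colour already at 4, so 32 draws are enough and 31 are not.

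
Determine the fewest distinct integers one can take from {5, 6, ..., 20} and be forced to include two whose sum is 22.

11

Group the elements by complementary pair {x, 22−x}: {5,17}, {6,16}, {7,15}, …, giving 6 two-element pairs, the single value 11 (it cannot pair with itself since the integers are distinct), and 3 integers whose partner 22−x falls outside [5,20].
Pigeonhole: treating each of those 10 groups as a pigeonhole, one can pick one integer per group — 10 integers — with no two summing to 22.
The 11th integer lands in an occupied pair, forcing a sum of 22.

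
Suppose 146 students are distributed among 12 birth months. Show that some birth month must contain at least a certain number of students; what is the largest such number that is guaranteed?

13

By the pigeonhole principle, the 12 birth months are the holes and the 146 students are the pigeons.
If every birth month held at most 12 students, the total would be at most 12 × 12 = 144, which is less than 146.
So some birth month holds at least ⌈146/12⌉ = 13 students.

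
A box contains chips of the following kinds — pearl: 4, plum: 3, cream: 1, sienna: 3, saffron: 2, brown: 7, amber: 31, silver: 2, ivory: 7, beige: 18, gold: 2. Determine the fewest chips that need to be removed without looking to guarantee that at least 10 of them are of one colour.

50

The 11 colours are the holes; the chips drawn are the pigeons.
To avoid 10 of any one colour, the worst case takes at most 9 of each colour, or every chip of a colour that has fewer than 9.
That gives 4 + 3 + 1 + 3 + 2 + 7 + 9 + 2 + 7 + 9 + 2 = 49 chips with no colour reaching 10.
The next chip forces some colour to 10, so 49 + 1 = 50.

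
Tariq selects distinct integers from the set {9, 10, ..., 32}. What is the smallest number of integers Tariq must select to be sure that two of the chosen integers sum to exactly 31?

Two chosen integers sum to 31 exactly when both halves of some pair {x, 31−x} with 9 ≤ x ≤ 31−x ≤ 22 are chosen — 7 such pairs.
The remaining 10 elements (those with no distinct partner in range) can never complete a 31-sum, so the worst case takes all of them and one from each pair: 10 + 7 = 17.
By the pigeonhole principle, the 18th integer has to be the second member of some pair, so 17 + 1 = 18.

18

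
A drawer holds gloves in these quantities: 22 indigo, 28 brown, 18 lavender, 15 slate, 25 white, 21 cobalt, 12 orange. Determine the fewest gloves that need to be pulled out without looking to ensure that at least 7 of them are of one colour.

Put each drawn glove into a box by colour. The largest draw with every box below 7 takes min(count, 6) from each colour.
Σ min(cᵢ, 6) = 6 + 6 + 6 + 6 + 6 + 6 + 6 = 42.
Draw number 42 + 1 = 43 must push one box to 7.

43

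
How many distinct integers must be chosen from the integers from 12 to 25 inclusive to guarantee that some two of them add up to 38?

Two chosen integers sum to 38 exactly when both halves of some pair {x, 38−x} with 13 ≤ x ≤ 38−x ≤ 25 are chosen — 6 such pairs.
The remaining 2 elements (those with no distinct partner in range) can never complete a 38-sum, so the worst case takes all of them and one from each pair: 2 + 6 = 8.
Pigeonhole: the 9th integer has to be the second member of some pair, so 8 + 1 = 9.

9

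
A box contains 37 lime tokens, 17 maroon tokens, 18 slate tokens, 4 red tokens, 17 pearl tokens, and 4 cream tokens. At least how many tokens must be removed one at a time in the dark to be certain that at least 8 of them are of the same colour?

The 6 colours are the holes; the tokens drawn are the pigeons.
To avoid 8 of any one colour, the worst case takes at most 7 of each colour, or every token of a colour that has fewer than 7.
That gives 7 + 7 + 7 + 4 + 7 + 4 = 36 tokens with no colour reaching 8.
The next token forces some colour to 8, so 36 + 1 = 37.

37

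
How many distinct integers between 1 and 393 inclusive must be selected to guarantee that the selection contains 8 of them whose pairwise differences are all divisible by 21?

148

Integers whose pairwise differences are multiples of 21 are exactly those sharing a remainder mod 21. The 21 residue classes mod 21 are the pigeonholes.
With 147 integers one could put 7 in each residue class and have no class reach 8.
The 148th integer pushes some class to 8, so 21·7 + 1 = 148.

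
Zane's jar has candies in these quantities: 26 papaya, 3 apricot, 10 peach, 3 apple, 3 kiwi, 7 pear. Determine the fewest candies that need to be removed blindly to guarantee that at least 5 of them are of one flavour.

By the pigeonhole principle, the 6 flavours are the holes; the candies drawn are the pigeons.
To avoid 5 of any one flavour, the worst case takes at most 4 of each flavour, or every candy of a flavour that has fewer than 4.
That gives 4 + 3 + 4 + 3 + 3 + 4 = 21 candies with no flavour reaching 5.
The next candy forces some flavour to 5, so 21 + 1 = 22.

22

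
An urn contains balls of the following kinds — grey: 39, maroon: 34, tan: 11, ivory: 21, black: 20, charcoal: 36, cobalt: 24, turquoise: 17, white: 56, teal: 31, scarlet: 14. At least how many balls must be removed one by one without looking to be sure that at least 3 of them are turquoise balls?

In the worst case for collecting turquoise balls, every non-turquoise ball comes out first.
There are 39 + 34 + 11 + 21 + 20 + 36 + 24 + 56 + 31 + 14 = 286 non-turquoise balls altogether.
After those, each further ball must be turquoise, so 286 + 3 = 289 draws guarantee 3 turquoise balls.

289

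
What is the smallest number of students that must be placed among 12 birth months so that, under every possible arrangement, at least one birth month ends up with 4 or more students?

37

With 36 students one could put exactly 3 in each of the 12 birth months, and no birth month would reach 4.
Pigeonhole: one more student must land in a birth month that already has 3, giving it 4.
So 12 × 3 + 1 = 37 students are required.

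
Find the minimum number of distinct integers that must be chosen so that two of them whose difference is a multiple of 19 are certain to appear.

20

Integers whose pairwise differences are multiples of 19 are exactly those sharing a remainder mod 19. By the pigeonhole principle, the 19 residue classes mod 19 are the pigeonholes.
With 19 integers one could put 1 in each residue class and have no class reach 2.
The 20th integer pushes some class to 2, so 19·1 + 1 = 20.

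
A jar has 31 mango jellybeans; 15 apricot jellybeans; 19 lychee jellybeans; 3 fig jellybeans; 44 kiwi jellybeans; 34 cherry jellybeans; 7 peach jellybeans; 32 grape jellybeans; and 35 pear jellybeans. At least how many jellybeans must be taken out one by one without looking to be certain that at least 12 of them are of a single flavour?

88

An adversary could hand out at most 11 jellybeans per flavour (fig, peach run out sooner): 11 + 11 + 11 + 3 + 11 + 11 + 7 + 11 + 11 = 87 jellybeans and still no flavour has 12.
Pigeonhole: one more jellybean lands in a flavour already at 11, so 88 draws are enough and 87 are not.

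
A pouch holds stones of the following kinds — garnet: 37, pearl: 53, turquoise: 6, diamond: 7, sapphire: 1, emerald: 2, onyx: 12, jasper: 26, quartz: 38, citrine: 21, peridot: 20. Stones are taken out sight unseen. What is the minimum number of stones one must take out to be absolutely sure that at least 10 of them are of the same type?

80

Put each drawn stone into a box by type. The largest draw with every box below 10 takes min(count, 9) from each type; types with fewer than 9 contribute all they have.
Σ min(cᵢ, 9) = 9 + 9 + 6 + 7 + 1 + 2 + 9 + 9 + 9 + 9 + 9 = 79.
Draw number 79 + 1 = 80 must push one box to 10.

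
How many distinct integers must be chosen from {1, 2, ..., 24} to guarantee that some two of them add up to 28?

15

A set avoiding the sum 28 can contain at most one of each pair {x, 28−x}, plus the 4 elements whose complement lies outside the range or equal to its own complement.
The integers 1, …, 14 (14 of them) are such a set: any two sum to at least 1+2 = 3 and at most 13+14 = 27 < 28.
Pigeonhole: any 15th integer completes one of the 10 pairs, so 15 choices force a sum of 28.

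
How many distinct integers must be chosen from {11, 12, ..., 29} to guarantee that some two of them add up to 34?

14

Group the elements by complementary pair {x, 34−x}: {11,23}, {12,22}, {13,21}, …, giving 6 two-element pairs; the single value 17 (it cannot pair with itself since the integers are distinct); and 6 integers whose partner 34−x falls outside [11,29].
By the pigeonhole principle, treating each of those 13 groups as a pigeonhole, one can pick one integer per group — 13 integers — with no two summing to 34.
The 14th integer lands in an occupied pair, forcing a sum of 34.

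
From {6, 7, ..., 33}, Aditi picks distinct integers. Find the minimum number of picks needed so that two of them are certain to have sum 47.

19

Group the elements by complementary pair {x, 47−x}: {14,33}, {15,32}, {16,31}, …, giving 10 two-element pairs and 8 integers whose partner 47−x falls outside [6,33].
Treating each of those 18 groups as a pigeonhole, one can pick one integer per group — 18 integers — with no two summing to 47.
The 19th integer lands in an occupied pair, forcing a sum of 47.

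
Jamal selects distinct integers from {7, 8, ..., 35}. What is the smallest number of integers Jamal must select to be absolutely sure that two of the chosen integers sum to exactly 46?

Group the elements by complementary pair {x, 46−x}: {11,35}, {12,34}, {13,33}, …, giving 12 two-element pairs, the single value 23 (it cannot pair with itself since the integers are distinct), and 4 integers whose partner 46−x falls outside [7,35].
By pigeonhole, treating each of those 17 groups as a pigeonhole, one can pick one integer per group — 17 integers — with no two summing to 46.
The 18th integer lands in an occupied pair, forcing a sum of 46.

18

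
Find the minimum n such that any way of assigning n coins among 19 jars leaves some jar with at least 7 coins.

With 114 coins one could put exactly 6 in each of the 19 jars, and no jar would reach 7.
By the pigeonhole principle, one more coin must land in a jar that already has 6, giving it 7.
So 19 × 6 + 1 = 115 coins are required.

115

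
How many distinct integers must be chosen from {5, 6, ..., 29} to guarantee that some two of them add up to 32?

15

Group the elements by complementary pair {x, 32−x}: {5,27}, {6,26}, {7,25}, …, giving 11 two-element pairs; the single value 16 (it cannot pair with itself since the integers are distinct); and 2 integers whose partner 32−x falls outside [5,29].
By the pigeonhole principle, treating each of those 14 groups as a pigeonhole, one can pick one integer per group — 14 integers — with no two summing to 32.
The 15th integer lands in an occupied pair, forcing a sum of 32.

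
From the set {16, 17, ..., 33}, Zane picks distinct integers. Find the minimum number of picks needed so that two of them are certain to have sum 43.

13

A set avoiding the sum 43 can contain at most one of each pair {x, 43−x}, plus the 6 elements whose complement lies outside the range.
The integers 22, …, 33 (12 of them) are such a set: any two sum to at least 22+23 = 45 > 43.
By pigeonhole, any 13th integer completes one of the 6 pairs, so 13 choices force a sum of 43.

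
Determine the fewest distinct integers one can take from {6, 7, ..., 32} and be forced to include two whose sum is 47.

A set avoiding the sum 47 can contain at most one of each pair {x, 47−x}, plus the 9 elements whose complement lies outside the range.
The integers 6, …, 23 (18 of them) are such a set: any two sum to at least 6+7 = 13 and at most 22+23 = 45 < 47.
Any 19th integer completes one of the 9 pairs, so 19 choices force a sum of 47.

19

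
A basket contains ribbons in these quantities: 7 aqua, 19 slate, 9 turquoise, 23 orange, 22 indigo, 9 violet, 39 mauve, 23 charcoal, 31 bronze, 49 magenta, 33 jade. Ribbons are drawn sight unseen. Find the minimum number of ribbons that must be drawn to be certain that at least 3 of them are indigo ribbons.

In the worst case for collecting indigo ribbons, every non-indigo ribbon comes out first.
There are 7 + 19 + 9 + 23 + 9 + 39 + 23 + 31 + 49 + 33 = 242 non-indigo ribbons altogether.
After those, each further ribbon must be indigo, so 242 + 3 = 245 draws guarantee 3 indigo ribbons.

245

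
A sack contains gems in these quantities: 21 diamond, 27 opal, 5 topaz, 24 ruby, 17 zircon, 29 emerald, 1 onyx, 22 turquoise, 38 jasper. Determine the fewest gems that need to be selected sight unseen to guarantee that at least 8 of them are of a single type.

An adversary could hand out at most 7 gems per type (topaz, onyx run out sooner): 7 + 7 + 5 + 7 + 7 + 7 + 1 + 7 + 7 = 55 gems and still no type has 8.
One more gem lands in a type already at 7, so 56 draws are enough and 55 are not.

56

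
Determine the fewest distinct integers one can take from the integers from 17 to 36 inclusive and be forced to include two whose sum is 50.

13

A set avoiding the sum 50 can contain at most one of each pair {x, 50−x}, plus the 4 elements whose complement lies outside the range or equal to its own complement.
The integers 25, …, 36 (12 of them) are such a set: any two sum to at least 25+26 = 51 > 50.
By pigeonhole, any 13th integer completes one of the 8 pairs, so 13 choices force a sum of 50.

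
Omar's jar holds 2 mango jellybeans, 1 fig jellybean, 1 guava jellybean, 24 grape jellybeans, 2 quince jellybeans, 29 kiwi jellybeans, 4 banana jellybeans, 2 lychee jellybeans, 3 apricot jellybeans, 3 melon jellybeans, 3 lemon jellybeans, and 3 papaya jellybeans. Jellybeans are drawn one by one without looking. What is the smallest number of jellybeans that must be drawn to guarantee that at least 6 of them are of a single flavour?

An adversary could hand out at most 5 jellybeans per flavour (10 flavours run out sooner): 2 + 1 + 1 + 5 + 2 + 5 + 4 + 2 + 3 + 3 + 3 + 3 = 34 jellybeans and still no flavour has 6.
By pigeonhole, one more jellybean lands in a flavour already at 5, so 35 draws are enough and 34 are not.

35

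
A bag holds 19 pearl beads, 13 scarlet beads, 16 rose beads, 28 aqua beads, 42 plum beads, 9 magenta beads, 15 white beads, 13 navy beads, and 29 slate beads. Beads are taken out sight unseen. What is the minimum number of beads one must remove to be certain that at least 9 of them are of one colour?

The 9 colours are the holes; the beads drawn are the pigeons.
To avoid 9 of any one colour, the worst case takes at most 8 of each colour.
That gives 8 + 8 + 8 + 8 + 8 + 8 + 8 + 8 + 8 = 72 beads with no colour reaching 9.
The next bead forces some colour to 9, so 72 + 1 = 73.

73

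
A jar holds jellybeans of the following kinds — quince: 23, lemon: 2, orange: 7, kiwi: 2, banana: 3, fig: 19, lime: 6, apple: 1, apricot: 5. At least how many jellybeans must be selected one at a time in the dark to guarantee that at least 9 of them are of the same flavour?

43

Put each drawn jellybean into a box by flavour. The largest draw with every box below 9 takes min(count, 8) from each flavour; flavours with fewer than 8 contribute all they have.
Σ min(cᵢ, 8) = 8 + 2 + 7 + 2 + 3 + 8 + 6 + 1 + 5 = 42.
Draw number 42 + 1 = 43 must push one box to 9.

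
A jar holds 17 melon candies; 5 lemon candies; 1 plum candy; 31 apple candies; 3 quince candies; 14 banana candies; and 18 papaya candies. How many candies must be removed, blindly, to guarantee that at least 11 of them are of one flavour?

The 7 flavours are the holes; the candies drawn are the pigeons.
To avoid 11 of any one flavour, the worst case takes at most 10 of each flavour, or every candy of a flavour that has fewer than 10.
That gives 10 + 5 + 1 + 10 + 3 + 10 + 10 = 49 candies with no flavour reaching 11.
The next candy forces some flavour to 11, so 49 + 1 = 50.

50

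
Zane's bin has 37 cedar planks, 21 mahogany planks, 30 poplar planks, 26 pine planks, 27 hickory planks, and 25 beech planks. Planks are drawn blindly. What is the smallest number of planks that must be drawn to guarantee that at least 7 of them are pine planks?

In the worst case for collecting pine planks, every non-pine plank comes out first.
There are 37 + 21 + 30 + 27 + 25 = 140 non-pine planks altogether.
After those, each further plank must be pine, so 140 + 7 = 147 draws guarantee 7 pine planks.

147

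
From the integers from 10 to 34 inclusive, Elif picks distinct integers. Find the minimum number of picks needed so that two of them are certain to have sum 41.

Group the elements by complementary pair {x, 41−x}: {10,31}, {11,30}, {12,29}, …, giving 11 two-element pairs and 3 integers whose partner 41−x falls outside [10,34].
Treating each of those 14 groups as a pigeonhole, one can pick one integer per group — 14 integers — with no two summing to 41.
The 15th integer lands in an occupied pair, forcing a sum of 41.

15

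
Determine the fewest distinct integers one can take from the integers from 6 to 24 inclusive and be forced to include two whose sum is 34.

A set avoiding the sum 34 can contain at most one of each pair {x, 34−x}, plus the 5 elements whose complement lies outside the range or equal to its own complement.
The integers 6, …, 17 (12 of them) are such a set: any two sum to at least 6+7 = 13 and at most 16+17 = 33 < 34.
Any 13th integer completes one of the 7 pairs, so 13 choices force a sum of 34.

13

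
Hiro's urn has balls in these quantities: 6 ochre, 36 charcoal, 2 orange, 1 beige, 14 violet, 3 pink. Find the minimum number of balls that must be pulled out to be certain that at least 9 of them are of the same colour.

29

The 6 colours are the holes; the balls drawn are the pigeons.
To avoid 9 of any one colour, the worst case takes at most 8 of each colour, or every ball of a colour that has fewer than 8.
That gives 6 + 8 + 2 + 1 + 8 + 3 = 28 balls with no colour reaching 9.
The next ball forces some colour to 9, so 28 + 1 = 29.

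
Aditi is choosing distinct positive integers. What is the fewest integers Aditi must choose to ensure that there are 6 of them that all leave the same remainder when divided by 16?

Pigeonhole: the 16 residue classes mod 16 are the pigeonholes.
With 80 integers one could put 5 in each residue class and have no class reach 6.
The 81st integer pushes some class to 6, so 16·5 + 1 = 81.

81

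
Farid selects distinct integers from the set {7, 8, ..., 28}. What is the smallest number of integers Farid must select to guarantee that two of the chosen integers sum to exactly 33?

13

A set avoiding the sum 33 can contain at most one of each pair {x, 33−x}, plus the 2 elements whose complement lies outside the range.
The integers 17, …, 28 (12 of them) are such a set: any two sum to at least 17+18 = 35 > 33.
By the pigeonhole principle, any 13th integer completes one of the 10 pairs, so 13 choices force a sum of 33.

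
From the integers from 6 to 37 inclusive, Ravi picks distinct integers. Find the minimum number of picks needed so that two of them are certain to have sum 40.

Two chosen integers sum to 40 exactly when both halves of some pair {x, 40−x} with 6 ≤ x ≤ 40−x ≤ 34 are chosen — 14 such pairs.
The remaining 4 elements (those with no distinct partner in range) can never complete a 40-sum, so the worst case takes all of them and one from each pair: 4 + 14 = 18.
Pigeonhole: the 19th integer has to be the second member of some pair, so 18 + 1 = 19.

19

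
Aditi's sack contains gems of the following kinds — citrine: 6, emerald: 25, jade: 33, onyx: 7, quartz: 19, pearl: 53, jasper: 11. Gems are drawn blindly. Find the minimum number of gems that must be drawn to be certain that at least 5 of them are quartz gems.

140

In the worst case for collecting quartz gems, every non-quartz gem comes out first.
There are 6 + 25 + 33 + 7 + 53 + 11 = 135 non-quartz gems altogether.
After those, each further gem must be quartz, so 135 + 5 = 140 draws guarantee 5 quartz gems.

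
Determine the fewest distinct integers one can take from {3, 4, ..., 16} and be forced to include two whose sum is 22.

10

A set avoiding the sum 22 can contain at most one of each pair {x, 22−x}, plus the 4 elements whose complement lies outside the range or equal to its own complement.
The integers 3, …, 11 (9 of them) are such a set: any two sum to at least 3+4 = 7 and at most 10+11 = 21 < 22.
By pigeonhole, any 10th integer completes one of the 5 pairs, so 10 choices force a sum of 22.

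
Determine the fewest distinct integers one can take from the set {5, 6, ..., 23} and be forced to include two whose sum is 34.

A set avoiding the sum 34 can contain at most one of each pair {x, 34−x}, plus the 7 elements whose complement lies outside the range or equal to its own complement.
The integers 5, …, 17 (13 of them) are such a set: any two sum to at least 5+6 = 11 and at most 16+17 = 33 < 34.
By pigeonhole, any 14th integer completes one of the 6 pairs, so 14 choices force a sum of 34.

14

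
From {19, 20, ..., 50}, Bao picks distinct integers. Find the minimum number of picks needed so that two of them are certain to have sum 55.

24

A set avoiding the sum 55 can contain at most one of each pair {x, 55−x}, plus the 14 elements whose complement lies outside the range.
The integers 28, …, 50 (23 of them) are such a set: any two sum to at least 28+29 = 57 > 55.
Pigeonhole: any 24th integer completes one of the 9 pairs, so 24 choices force a sum of 55.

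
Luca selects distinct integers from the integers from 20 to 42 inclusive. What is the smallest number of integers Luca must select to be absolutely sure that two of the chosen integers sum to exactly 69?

Two chosen integers sum to 69 exactly when both halves of some pair {x, 69−x} with 27 ≤ x ≤ 69−x ≤ 42 are chosen — 8 such pairs.
The remaining 7 elements (those with no distinct partner in range) can never complete a 69-sum, so the worst case takes all of them and one from each pair: 7 + 8 = 15.
By pigeonhole, the 16th integer has to be the second member of some pair, so 15 + 1 = 16.

16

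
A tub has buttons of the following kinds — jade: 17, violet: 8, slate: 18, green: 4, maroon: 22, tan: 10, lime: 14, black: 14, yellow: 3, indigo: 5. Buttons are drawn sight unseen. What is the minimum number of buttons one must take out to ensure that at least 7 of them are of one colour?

55

The 10 colours are the holes; the buttons drawn are the pigeons.
To avoid 7 of any one colour, the worst case takes at most 6 of each colour, or every button of a colour that has fewer than 6.
That gives 6 + 6 + 6 + 4 + 6 + 6 + 6 + 6 + 3 + 5 = 54 buttons with no colour reaching 7.
The next button forces some colour to 7, so 54 + 1 = 55.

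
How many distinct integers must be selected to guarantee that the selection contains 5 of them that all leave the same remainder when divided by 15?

By pigeonhole, the 15 residue classes mod 15 are the pigeonholes.
With 60 integers one could put 4 in each residue class and have no class reach 5.
The 61st integer pushes some class to 5, so 15·4 + 1 = 61.

61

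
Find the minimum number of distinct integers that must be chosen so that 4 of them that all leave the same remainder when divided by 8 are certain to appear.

25

Pigeonhole: the 8 residue classes mod 8 are the pigeonholes.
With 24 integers one could put 3 in each residue class and have no class reach 4.
The 25th integer pushes some class to 4, so 8·3 + 1 = 25.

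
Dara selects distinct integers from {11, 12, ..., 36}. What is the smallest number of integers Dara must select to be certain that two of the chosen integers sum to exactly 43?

16

Group the elements by complementary pair {x, 43−x}: {11,32}, {12,31}, {13,30}, …, giving 11 two-element pairs and 4 integers whose partner 43−x falls outside [11,36].
Treating each of those 15 groups as a pigeonhole, one can pick one integer per group — 15 integers — with no two summing to 43.
The 16th integer lands in an occupied pair, forcing a sum of 43.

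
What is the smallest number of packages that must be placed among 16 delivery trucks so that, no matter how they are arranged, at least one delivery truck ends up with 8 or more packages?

With 112 packages one could put exactly 7 in each of the 16 delivery trucks, and no delivery truck would reach 8.
Pigeonhole: one more package must land in a delivery truck that already has 7, giving it 8.
So 16 × 7 + 1 = 113 packages are required.

113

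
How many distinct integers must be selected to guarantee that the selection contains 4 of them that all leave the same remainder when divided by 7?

22

By the pigeonhole principle, the 7 residue classes mod 7 are the pigeonholes.
With 21 integers one could put 3 in each residue class and have no class reach 4.
The 22nd integer pushes some class to 4, so 7·3 + 1 = 22.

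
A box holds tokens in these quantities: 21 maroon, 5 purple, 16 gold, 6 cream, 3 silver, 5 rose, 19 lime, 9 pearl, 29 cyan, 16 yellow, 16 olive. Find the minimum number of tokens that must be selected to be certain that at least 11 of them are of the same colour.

89

An adversary could hand out at most 10 tokens per colour (5 colours run out sooner): 10 + 5 + 10 + 6 + 3 + 5 + 10 + 9 + 10 + 10 + 10 = 88 tokens and still no colour has 11.
By the pigeonhole principle, one more token lands in a colour already at 10, so 89 draws are enough and 88 are not.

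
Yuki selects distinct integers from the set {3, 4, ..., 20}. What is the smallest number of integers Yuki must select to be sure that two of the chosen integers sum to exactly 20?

Group the elements by complementary pair {x, 20−x}: {3,17}, {4,16}, {5,15}, …, giving 7 two-element pairs, the single value 10 (it cannot pair with itself since the integers are distinct), and 3 integers whose partner 20−x falls outside [3,20].
By pigeonhole, treating each of those 11 groups as a pigeonhole, one can pick one integer per group — 11 integers — with no two summing to 20.
The 12th integer lands in an occupied pair, forcing a sum of 20.

12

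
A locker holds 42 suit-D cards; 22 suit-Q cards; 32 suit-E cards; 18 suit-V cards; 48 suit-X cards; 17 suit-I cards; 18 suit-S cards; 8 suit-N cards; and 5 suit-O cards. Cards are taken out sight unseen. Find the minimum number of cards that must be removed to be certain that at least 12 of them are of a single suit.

An adversary could hand out at most 11 cards per suit (suit-N, suit-O run out sooner): 11 + 11 + 11 + 11 + 11 + 11 + 11 + 8 + 5 = 90 cards and still no suit has 12.
Pigeonhole: one more card lands in a suit already at 11, so 91 draws are enough and 90 are not.

91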